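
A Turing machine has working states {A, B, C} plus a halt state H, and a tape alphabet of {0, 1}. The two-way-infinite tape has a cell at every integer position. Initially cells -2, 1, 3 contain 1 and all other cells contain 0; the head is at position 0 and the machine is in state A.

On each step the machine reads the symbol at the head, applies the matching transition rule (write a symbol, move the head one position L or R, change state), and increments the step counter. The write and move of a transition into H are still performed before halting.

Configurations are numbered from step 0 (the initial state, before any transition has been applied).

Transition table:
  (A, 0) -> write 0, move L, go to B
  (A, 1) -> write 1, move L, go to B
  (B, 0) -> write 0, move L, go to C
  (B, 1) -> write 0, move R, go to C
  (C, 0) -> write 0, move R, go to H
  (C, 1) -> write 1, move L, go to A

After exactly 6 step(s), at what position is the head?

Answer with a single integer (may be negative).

Step 1: in state A at pos 0, read 0 -> (A,0)->write 0,move L,goto B. Now: state=B, head=-1, tape[-3..4]=01001010 (head:   ^)
Step 2: in state B at pos -1, read 0 -> (B,0)->write 0,move L,goto C. Now: state=C, head=-2, tape[-3..4]=01001010 (head:  ^)
Step 3: in state C at pos -2, read 1 -> (C,1)->write 1,move L,goto A. Now: state=A, head=-3, tape[-4..4]=001001010 (head:  ^)
Step 4: in state A at pos -3, read 0 -> (A,0)->write 0,move L,goto B. Now: state=B, head=-4, tape[-5..4]=0001001010 (head:  ^)
Step 5: in state B at pos -4, read 0 -> (B,0)->write 0,move L,goto C. Now: state=C, head=-5, tape[-6..4]=00001001010 (head:  ^)
Step 6: in state C at pos -5, read 0 -> (C,0)->write 0,move R,goto H. Now: state=H, head=-4, tape[-6..4]=00001001010 (head:   ^)

Answer: -4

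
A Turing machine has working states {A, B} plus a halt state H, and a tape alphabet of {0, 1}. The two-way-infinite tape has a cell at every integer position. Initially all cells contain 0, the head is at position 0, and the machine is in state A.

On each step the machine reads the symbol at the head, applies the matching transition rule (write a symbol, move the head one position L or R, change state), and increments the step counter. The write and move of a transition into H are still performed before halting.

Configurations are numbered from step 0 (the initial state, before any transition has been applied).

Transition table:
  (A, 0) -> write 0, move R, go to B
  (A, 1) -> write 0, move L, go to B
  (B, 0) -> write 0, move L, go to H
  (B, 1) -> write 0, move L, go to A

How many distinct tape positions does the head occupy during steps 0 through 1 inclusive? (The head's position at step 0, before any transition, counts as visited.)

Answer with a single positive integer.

Answer: 2

Derivation:
Step 1: in state A at pos 0, read 0 -> (A,0)->write 0,move R,goto B. Now: state=B, head=1, tape[-1..2]=0000 (head:   ^)
Head positions at steps 0..1: starting at 0, distinct positions visited = {0, 1} -> 2 position(s)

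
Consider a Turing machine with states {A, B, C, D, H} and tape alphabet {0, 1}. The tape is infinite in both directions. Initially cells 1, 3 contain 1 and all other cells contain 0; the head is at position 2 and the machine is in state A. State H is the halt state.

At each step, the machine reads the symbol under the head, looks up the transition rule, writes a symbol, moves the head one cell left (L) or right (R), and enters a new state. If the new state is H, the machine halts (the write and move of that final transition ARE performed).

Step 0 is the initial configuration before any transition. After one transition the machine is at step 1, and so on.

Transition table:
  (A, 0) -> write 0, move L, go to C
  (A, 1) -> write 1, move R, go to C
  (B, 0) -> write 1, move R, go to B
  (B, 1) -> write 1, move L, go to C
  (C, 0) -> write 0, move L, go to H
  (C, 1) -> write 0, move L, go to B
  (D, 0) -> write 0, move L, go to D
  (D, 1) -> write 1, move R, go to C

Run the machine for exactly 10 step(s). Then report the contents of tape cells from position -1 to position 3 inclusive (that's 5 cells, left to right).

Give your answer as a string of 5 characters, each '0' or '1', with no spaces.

Step 1: in state A at pos 2, read 0 -> (A,0)->write 0,move L,goto C. Now: state=C, head=1, tape[0..4]=01010 (head:  ^)
Step 2: in state C at pos 1, read 1 -> (C,1)->write 0,move L,goto B. Now: state=B, head=0, tape[-1..4]=000010 (head:  ^)
Step 3: in state B at pos 0, read 0 -> (B,0)->write 1,move R,goto B. Now: state=B, head=1, tape[-1..4]=010010 (head:   ^)
Step 4: in state B at pos 1, read 0 -> (B,0)->write 1,move R,goto B. Now: state=B, head=2, tape[-1..4]=011010 (head:    ^)
Step 5: in state B at pos 2, read 0 -> (B,0)->write 1,move R,goto B. Now: state=B, head=3, tape[-1..4]=011110 (head:     ^)
Step 6: in state B at pos 3, read 1 -> (B,1)->write 1,move L,goto C. Now: state=C, head=2, tape[-1..4]=011110 (head:    ^)
Step 7: in state C at pos 2, read 1 -> (C,1)->write 0,move L,goto B. Now: state=B, head=1, tape[-1..4]=011010 (head:   ^)
Step 8: in state B at pos 1, read 1 -> (B,1)->write 1,move L,goto C. Now: state=C, head=0, tape[-1..4]=011010 (head:  ^)
Step 9: in state C at pos 0, read 1 -> (C,1)->write 0,move L,goto B. Now: state=B, head=-1, tape[-2..4]=0001010 (head:  ^)
Step 10: in state B at pos -1, read 0 -> (B,0)->write 1,move R,goto B. Now: state=B, head=0, tape[-2..4]=0101010 (head:   ^)

Answer: 10101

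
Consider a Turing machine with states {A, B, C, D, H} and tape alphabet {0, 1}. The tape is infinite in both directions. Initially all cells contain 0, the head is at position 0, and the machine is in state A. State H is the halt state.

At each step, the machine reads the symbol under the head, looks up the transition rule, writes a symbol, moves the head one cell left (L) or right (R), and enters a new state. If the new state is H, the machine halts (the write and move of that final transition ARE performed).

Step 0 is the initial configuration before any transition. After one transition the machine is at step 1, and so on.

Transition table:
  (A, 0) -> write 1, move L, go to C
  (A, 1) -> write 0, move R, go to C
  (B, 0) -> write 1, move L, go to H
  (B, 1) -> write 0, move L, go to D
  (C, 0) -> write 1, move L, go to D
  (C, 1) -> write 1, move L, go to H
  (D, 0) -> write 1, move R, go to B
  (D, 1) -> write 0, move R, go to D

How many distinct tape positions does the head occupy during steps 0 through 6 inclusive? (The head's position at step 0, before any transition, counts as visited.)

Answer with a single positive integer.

Answer: 3

Derivation:
Step 1: in state A at pos 0, read 0 -> (A,0)->write 1,move L,goto C. Now: state=C, head=-1, tape[-2..1]=0010 (head:  ^)
Step 2: in state C at pos -1, read 0 -> (C,0)->write 1,move L,goto D. Now: state=D, head=-2, tape[-3..1]=00110 (head:  ^)
Step 3: in state D at pos -2, read 0 -> (D,0)->write 1,move R,goto B. Now: state=B, head=-1, tape[-3..1]=01110 (head:   ^)
Step 4: in state B at pos -1, read 1 -> (B,1)->write 0,move L,goto D. Now: state=D, head=-2, tape[-3..1]=01010 (head:  ^)
Step 5: in state D at pos -2, read 1 -> (D,1)->write 0,move R,goto D. Now: state=D, head=-1, tape[-3..1]=00010 (head:   ^)
Step 6: in state D at pos -1, read 0 -> (D,0)->write 1,move R,goto B. Now: state=B, head=0, tape[-3..1]=00110 (head:    ^)
Head positions at steps 0..6: starting at 0, distinct positions visited = {-2, -1, 0} -> 3 position(s)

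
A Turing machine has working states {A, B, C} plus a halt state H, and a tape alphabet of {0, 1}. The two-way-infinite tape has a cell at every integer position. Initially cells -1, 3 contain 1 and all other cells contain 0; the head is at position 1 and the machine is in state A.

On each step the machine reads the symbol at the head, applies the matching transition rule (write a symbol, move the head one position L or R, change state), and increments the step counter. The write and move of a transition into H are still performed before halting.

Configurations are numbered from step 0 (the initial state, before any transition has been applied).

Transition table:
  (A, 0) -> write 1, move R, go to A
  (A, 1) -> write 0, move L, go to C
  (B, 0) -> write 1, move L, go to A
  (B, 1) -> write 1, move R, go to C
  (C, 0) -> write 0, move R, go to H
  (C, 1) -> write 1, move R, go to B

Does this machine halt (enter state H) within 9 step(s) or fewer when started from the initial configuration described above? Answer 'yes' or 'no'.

Step 1: in state A at pos 1, read 0 -> (A,0)->write 1,move R,goto A. Now: state=A, head=2, tape[-2..4]=0101010 (head:     ^)
Step 2: in state A at pos 2, read 0 -> (A,0)->write 1,move R,goto A. Now: state=A, head=3, tape[-2..4]=0101110 (head:      ^)
Step 3: in state A at pos 3, read 1 -> (A,1)->write 0,move L,goto C. Now: state=C, head=2, tape[-2..4]=0101100 (head:     ^)
Step 4: in state C at pos 2, read 1 -> (C,1)->write 1,move R,goto B. Now: state=B, head=3, tape[-2..4]=0101100 (head:      ^)
Step 5: in state B at pos 3, read 0 -> (B,0)->write 1,move L,goto A. Now: state=A, head=2, tape[-2..4]=0101110 (head:     ^)
Step 6: in state A at pos 2, read 1 -> (A,1)->write 0,move L,goto C. Now: state=C, head=1, tape[-2..4]=0101010 (head:    ^)
Step 7: in state C at pos 1, read 1 -> (C,1)->write 1,move R,goto B. Now: state=B, head=2, tape[-2..4]=0101010 (head:     ^)
Step 8: in state B at pos 2, read 0 -> (B,0)->write 1,move L,goto A. Now: state=A, head=1, tape[-2..4]=0101110 (head:    ^)
Step 9: in state A at pos 1, read 1 -> (A,1)->write 0,move L,goto C. Now: state=C, head=0, tape[-2..4]=0100110 (head:   ^)
After 9 step(s): state = C (not H) -> not halted within 9 -> no

Answer: no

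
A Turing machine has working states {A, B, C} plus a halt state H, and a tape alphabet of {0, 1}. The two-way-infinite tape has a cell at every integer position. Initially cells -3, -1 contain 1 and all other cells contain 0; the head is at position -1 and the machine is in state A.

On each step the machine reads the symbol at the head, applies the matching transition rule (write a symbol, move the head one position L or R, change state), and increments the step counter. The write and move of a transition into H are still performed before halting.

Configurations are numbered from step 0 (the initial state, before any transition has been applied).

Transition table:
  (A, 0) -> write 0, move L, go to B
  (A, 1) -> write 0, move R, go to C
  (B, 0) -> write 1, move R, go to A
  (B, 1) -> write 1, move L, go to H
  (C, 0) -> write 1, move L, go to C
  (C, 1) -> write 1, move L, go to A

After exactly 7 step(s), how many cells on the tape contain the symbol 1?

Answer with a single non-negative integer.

Answer: 5

Derivation:
Step 1: in state A at pos -1, read 1 -> (A,1)->write 0,move R,goto C. Now: state=C, head=0, tape[-4..1]=010000 (head:     ^)
Step 2: in state C at pos 0, read 0 -> (C,0)->write 1,move L,goto C. Now: state=C, head=-1, tape[-4..1]=010010 (head:    ^)
Step 3: in state C at pos -1, read 0 -> (C,0)->write 1,move L,goto C. Now: state=C, head=-2, tape[-4..1]=010110 (head:   ^)
Step 4: in state C at pos -2, read 0 -> (C,0)->write 1,move L,goto C. Now: state=C, head=-3, tape[-4..1]=011110 (head:  ^)
Step 5: in state C at pos -3, read 1 -> (C,1)->write 1,move L,goto A. Now: state=A, head=-4, tape[-5..1]=0011110 (head:  ^)
Step 6: in state A at pos -4, read 0 -> (A,0)->write 0,move L,goto B. Now: state=B, head=-5, tape[-6..1]=00011110 (head:  ^)
Step 7: in state B at pos -5, read 0 -> (B,0)->write 1,move R,goto A. Now: state=A, head=-4, tape[-6..1]=01011110 (head:   ^)
Cells containing 1 after step 7: {-5, -3, -2, -1, 0} -> 5 cell(s)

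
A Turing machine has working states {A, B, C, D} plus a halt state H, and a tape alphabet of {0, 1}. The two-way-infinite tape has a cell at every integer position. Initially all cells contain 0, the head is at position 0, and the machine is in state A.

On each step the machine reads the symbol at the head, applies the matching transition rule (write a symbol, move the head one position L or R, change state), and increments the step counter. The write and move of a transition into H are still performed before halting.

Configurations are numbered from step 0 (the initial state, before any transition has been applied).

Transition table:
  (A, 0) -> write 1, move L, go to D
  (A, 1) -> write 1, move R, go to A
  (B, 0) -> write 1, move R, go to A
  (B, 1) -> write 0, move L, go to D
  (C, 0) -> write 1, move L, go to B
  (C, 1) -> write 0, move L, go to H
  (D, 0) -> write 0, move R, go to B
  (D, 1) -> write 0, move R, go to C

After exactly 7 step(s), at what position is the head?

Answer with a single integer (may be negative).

Step 1: in state A at pos 0, read 0 -> (A,0)->write 1,move L,goto D. Now: state=D, head=-1, tape[-2..1]=0010 (head:  ^)
Step 2: in state D at pos -1, read 0 -> (D,0)->write 0,move R,goto B. Now: state=B, head=0, tape[-2..1]=0010 (head:   ^)
Step 3: in state B at pos 0, read 1 -> (B,1)->write 0,move L,goto D. Now: state=D, head=-1, tape[-2..1]=0000 (head:  ^)
Step 4: in state D at pos -1, read 0 -> (D,0)->write 0,move R,goto B. Now: state=B, head=0, tape[-2..1]=0000 (head:   ^)
Step 5: in state B at pos 0, read 0 -> (B,0)->write 1,move R,goto A. Now: state=A, head=1, tape[-2..2]=00100 (head:    ^)
Step 6: in state A at pos 1, read 0 -> (A,0)->write 1,move L,goto D. Now: state=D, head=0, tape[-2..2]=00110 (head:   ^)
Step 7: in state D at pos 0, read 1 -> (D,1)->write 0,move R,goto C. Now: state=C, head=1, tape[-2..2]=00010 (head:    ^)

Answer: 1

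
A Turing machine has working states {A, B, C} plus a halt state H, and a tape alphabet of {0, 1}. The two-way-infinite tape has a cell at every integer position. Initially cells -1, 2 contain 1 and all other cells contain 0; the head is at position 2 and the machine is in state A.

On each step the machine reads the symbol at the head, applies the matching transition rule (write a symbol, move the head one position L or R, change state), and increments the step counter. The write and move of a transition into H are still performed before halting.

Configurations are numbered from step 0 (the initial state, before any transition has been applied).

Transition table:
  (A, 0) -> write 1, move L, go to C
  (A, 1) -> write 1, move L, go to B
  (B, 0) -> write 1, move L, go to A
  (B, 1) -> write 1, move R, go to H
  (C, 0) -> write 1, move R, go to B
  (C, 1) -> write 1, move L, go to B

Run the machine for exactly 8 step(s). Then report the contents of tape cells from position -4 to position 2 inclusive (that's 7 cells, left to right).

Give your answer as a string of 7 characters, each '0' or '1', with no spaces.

Step 1: in state A at pos 2, read 1 -> (A,1)->write 1,move L,goto B. Now: state=B, head=1, tape[-2..3]=010010 (head:    ^)
Step 2: in state B at pos 1, read 0 -> (B,0)->write 1,move L,goto A. Now: state=A, head=0, tape[-2..3]=010110 (head:   ^)
Step 3: in state A at pos 0, read 0 -> (A,0)->write 1,move L,goto C. Now: state=C, head=-1, tape[-2..3]=011110 (head:  ^)
Step 4: in state C at pos -1, read 1 -> (C,1)->write 1,move L,goto B. Now: state=B, head=-2, tape[-3..3]=0011110 (head:  ^)
Step 5: in state B at pos -2, read 0 -> (B,0)->write 1,move L,goto A. Now: state=A, head=-3, tape[-4..3]=00111110 (head:  ^)
Step 6: in state A at pos -3, read 0 -> (A,0)->write 1,move L,goto C. Now: state=C, head=-4, tape[-5..3]=001111110 (head:  ^)
Step 7: in state C at pos -4, read 0 -> (C,0)->write 1,move R,goto B. Now: state=B, head=-3, tape[-5..3]=011111110 (head:   ^)
Step 8: in state B at pos -3, read 1 -> (B,1)->write 1,move R,goto H. Now: state=H, head=-2, tape[-5..3]=011111110 (head:    ^)

Answer: 1111111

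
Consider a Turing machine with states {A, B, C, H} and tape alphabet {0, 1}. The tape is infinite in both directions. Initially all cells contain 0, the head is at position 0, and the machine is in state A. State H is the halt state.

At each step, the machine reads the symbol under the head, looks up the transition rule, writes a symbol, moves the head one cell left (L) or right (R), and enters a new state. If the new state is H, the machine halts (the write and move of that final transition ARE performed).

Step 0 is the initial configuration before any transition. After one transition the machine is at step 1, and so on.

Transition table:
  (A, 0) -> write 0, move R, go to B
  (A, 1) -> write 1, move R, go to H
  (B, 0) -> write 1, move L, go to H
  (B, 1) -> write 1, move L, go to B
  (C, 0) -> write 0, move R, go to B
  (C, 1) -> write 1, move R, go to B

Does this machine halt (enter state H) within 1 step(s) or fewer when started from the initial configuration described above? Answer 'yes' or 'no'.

Answer: no

Derivation:
Step 1: in state A at pos 0, read 0 -> (A,0)->write 0,move R,goto B. Now: state=B, head=1, tape[-1..2]=0000 (head:   ^)
After 1 step(s): state = B (not H) -> not halted within 1 -> no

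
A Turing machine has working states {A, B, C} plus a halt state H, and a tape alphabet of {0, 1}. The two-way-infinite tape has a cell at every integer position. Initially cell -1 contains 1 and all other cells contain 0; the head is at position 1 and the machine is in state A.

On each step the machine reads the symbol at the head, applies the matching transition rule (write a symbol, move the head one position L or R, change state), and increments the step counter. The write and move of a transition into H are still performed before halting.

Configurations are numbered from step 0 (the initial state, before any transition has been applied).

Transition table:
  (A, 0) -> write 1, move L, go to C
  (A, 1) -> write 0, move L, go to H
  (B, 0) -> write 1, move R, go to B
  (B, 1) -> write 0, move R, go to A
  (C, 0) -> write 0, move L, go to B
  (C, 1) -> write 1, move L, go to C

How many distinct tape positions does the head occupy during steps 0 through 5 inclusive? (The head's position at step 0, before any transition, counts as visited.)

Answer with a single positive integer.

Answer: 4

Derivation:
Step 1: in state A at pos 1, read 0 -> (A,0)->write 1,move L,goto C. Now: state=C, head=0, tape[-2..2]=01010 (head:   ^)
Step 2: in state C at pos 0, read 0 -> (C,0)->write 0,move L,goto B. Now: state=B, head=-1, tape[-2..2]=01010 (head:  ^)
Step 3: in state B at pos -1, read 1 -> (B,1)->write 0,move R,goto A. Now: state=A, head=0, tape[-2..2]=00010 (head:   ^)
Step 4: in state A at pos 0, read 0 -> (A,0)->write 1,move L,goto C. Now: state=C, head=-1, tape[-2..2]=00110 (head:  ^)
Step 5: in state C at pos -1, read 0 -> (C,0)->write 0,move L,goto B. Now: state=B, head=-2, tape[-3..2]=000110 (head:  ^)
Head positions at steps 0..5: starting at 1, distinct positions visited = {-2, -1, 0, 1} -> 4 position(s)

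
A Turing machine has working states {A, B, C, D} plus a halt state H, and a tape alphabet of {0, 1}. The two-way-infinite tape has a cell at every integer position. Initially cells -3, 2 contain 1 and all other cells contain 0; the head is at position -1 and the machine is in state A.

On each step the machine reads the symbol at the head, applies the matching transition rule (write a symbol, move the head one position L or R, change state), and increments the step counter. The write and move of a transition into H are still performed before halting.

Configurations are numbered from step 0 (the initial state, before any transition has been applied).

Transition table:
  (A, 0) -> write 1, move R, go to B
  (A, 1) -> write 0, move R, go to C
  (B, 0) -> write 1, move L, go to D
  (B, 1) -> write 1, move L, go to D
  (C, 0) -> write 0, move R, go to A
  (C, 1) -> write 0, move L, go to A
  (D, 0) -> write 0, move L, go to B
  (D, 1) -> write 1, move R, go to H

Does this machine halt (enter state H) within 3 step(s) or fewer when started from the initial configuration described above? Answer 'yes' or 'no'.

Step 1: in state A at pos -1, read 0 -> (A,0)->write 1,move R,goto B. Now: state=B, head=0, tape[-4..3]=01010010 (head:     ^)
Step 2: in state B at pos 0, read 0 -> (B,0)->write 1,move L,goto D. Now: state=D, head=-1, tape[-4..3]=01011010 (head:    ^)
Step 3: in state D at pos -1, read 1 -> (D,1)->write 1,move R,goto H. Now: state=H, head=0, tape[-4..3]=01011010 (head:     ^)
State H reached at step 3; 3 <= 3 -> yes

Answer: yes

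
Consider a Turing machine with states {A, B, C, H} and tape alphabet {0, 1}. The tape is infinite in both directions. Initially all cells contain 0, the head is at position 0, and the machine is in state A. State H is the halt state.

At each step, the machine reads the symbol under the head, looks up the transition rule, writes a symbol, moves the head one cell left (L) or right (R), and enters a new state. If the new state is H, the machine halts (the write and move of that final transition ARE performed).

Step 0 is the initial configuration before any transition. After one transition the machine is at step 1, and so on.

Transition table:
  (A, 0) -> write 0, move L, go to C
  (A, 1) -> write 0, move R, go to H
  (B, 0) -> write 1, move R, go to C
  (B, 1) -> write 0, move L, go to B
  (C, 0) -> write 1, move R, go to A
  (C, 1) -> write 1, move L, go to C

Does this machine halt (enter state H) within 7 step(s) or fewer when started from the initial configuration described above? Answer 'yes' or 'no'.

Step 1: in state A at pos 0, read 0 -> (A,0)->write 0,move L,goto C. Now: state=C, head=-1, tape[-2..1]=0000 (head:  ^)
Step 2: in state C at pos -1, read 0 -> (C,0)->write 1,move R,goto A. Now: state=A, head=0, tape[-2..1]=0100 (head:   ^)
Step 3: in state A at pos 0, read 0 -> (A,0)->write 0,move L,goto C. Now: state=C, head=-1, tape[-2..1]=0100 (head:  ^)
Step 4: in state C at pos -1, read 1 -> (C,1)->write 1,move L,goto C. Now: state=C, head=-2, tape[-3..1]=00100 (head:  ^)
Step 5: in state C at pos -2, read 0 -> (C,0)->write 1,move R,goto A. Now: state=A, head=-1, tape[-3..1]=01100 (head:   ^)
Step 6: in state A at pos -1, read 1 -> (A,1)->write 0,move R,goto H. Now: state=H, head=0, tape[-3..1]=01000 (head:    ^)
State H reached at step 6; 6 <= 7 -> yes

Answer: yes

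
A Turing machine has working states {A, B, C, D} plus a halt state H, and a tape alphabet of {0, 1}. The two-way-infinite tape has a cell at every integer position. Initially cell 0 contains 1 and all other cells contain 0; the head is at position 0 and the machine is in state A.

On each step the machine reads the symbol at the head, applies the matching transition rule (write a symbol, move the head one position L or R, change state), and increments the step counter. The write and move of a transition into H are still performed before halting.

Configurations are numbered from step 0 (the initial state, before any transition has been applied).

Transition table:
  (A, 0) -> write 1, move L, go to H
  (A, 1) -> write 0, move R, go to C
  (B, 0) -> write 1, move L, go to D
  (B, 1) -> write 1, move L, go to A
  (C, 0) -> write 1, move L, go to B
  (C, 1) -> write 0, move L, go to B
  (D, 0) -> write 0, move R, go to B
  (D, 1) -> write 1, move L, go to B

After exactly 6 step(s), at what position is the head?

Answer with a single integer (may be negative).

Answer: -2

Derivation:
Step 1: in state A at pos 0, read 1 -> (A,1)->write 0,move R,goto C. Now: state=C, head=1, tape[-1..2]=0000 (head:   ^)
Step 2: in state C at pos 1, read 0 -> (C,0)->write 1,move L,goto B. Now: state=B, head=0, tape[-1..2]=0010 (head:  ^)
Step 3: in state B at pos 0, read 0 -> (B,0)->write 1,move L,goto D. Now: state=D, head=-1, tape[-2..2]=00110 (head:  ^)
Step 4: in state D at pos -1, read 0 -> (D,0)->write 0,move R,goto B. Now: state=B, head=0, tape[-2..2]=00110 (head:   ^)
Step 5: in state B at pos 0, read 1 -> (B,1)->write 1,move L,goto A. Now: state=A, head=-1, tape[-2..2]=00110 (head:  ^)
Step 6: in state A at pos -1, read 0 -> (A,0)->write 1,move L,goto H. Now: state=H, head=-2, tape[-3..2]=001110 (head:  ^)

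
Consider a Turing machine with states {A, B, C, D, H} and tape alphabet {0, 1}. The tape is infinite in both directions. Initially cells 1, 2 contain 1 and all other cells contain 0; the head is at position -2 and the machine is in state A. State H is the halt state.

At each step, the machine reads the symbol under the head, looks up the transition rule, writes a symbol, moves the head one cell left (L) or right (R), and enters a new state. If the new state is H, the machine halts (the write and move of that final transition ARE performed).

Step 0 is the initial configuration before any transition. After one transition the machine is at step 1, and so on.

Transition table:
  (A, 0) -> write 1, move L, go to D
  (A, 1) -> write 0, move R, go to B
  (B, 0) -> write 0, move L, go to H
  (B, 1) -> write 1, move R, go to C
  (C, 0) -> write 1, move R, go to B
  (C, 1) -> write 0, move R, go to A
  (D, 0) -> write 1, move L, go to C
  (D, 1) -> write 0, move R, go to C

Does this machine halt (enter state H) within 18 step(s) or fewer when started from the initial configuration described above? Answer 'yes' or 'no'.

Answer: no

Derivation:
Step 1: in state A at pos -2, read 0 -> (A,0)->write 1,move L,goto D. Now: state=D, head=-3, tape[-4..3]=00100110 (head:  ^)
Step 2: in state D at pos -3, read 0 -> (D,0)->write 1,move L,goto C. Now: state=C, head=-4, tape[-5..3]=001100110 (head:  ^)
Step 3: in state C at pos -4, read 0 -> (C,0)->write 1,move R,goto B. Now: state=B, head=-3, tape[-5..3]=011100110 (head:   ^)
Step 4: in state B at pos -3, read 1 -> (B,1)->write 1,move R,goto C. Now: state=C, head=-2, tape[-5..3]=011100110 (head:    ^)
Step 5: in state C at pos -2, read 1 -> (C,1)->write 0,move R,goto A. Now: state=A, head=-1, tape[-5..3]=011000110 (head:     ^)
Step 6: in state A at pos -1, read 0 -> (A,0)->write 1,move L,goto D. Now: state=D, head=-2, tape[-5..3]=011010110 (head:    ^)
Step 7: in state D at pos -2, read 0 -> (D,0)->write 1,move L,goto C. Now: state=C, head=-3, tape[-5..3]=011110110 (head:   ^)
Step 8: in state C at pos -3, read 1 -> (C,1)->write 0,move R,goto A. Now: state=A, head=-2, tape[-5..3]=010110110 (head:    ^)
Step 9: in state A at pos -2, read 1 -> (A,1)->write 0,move R,goto B. Now: state=B, head=-1, tape[-5..3]=010010110 (head:     ^)
Step 10: in state B at pos -1, read 1 -> (B,1)->write 1,move R,goto C. Now: state=C, head=0, tape[-5..3]=010010110 (head:      ^)
Step 11: in state C at pos 0, read 0 -> (C,0)->write 1,move R,goto B. Now: state=B, head=1, tape[-5..3]=010011110 (head:       ^)
Step 12: in state B at pos 1, read 1 -> (B,1)->write 1,move R,goto C. Now: state=C, head=2, tape[-5..3]=010011110 (head:        ^)
Step 13: in state C at pos 2, read 1 -> (C,1)->write 0,move R,goto A. Now: state=A, head=3, tape[-5..4]=0100111000 (head:         ^)
Step 14: in state A at pos 3, read 0 -> (A,0)->write 1,move L,goto D. Now: state=D, head=2, tape[-5..4]=0100111010 (head:        ^)
Step 15: in state D at pos 2, read 0 -> (D,0)->write 1,move L,goto C. Now: state=C, head=1, tape[-5..4]=0100111110 (head:       ^)
Step 16: in state C at pos 1, read 1 -> (C,1)->write 0,move R,goto A. Now: state=A, head=2, tape[-5..4]=0100110110 (head:        ^)
Step 17: in state A at pos 2, read 1 -> (A,1)->write 0,move R,goto B. Now: state=B, head=3, tape[-5..4]=0100110010 (head:         ^)
Step 18: in state B at pos 3, read 1 -> (B,1)->write 1,move R,goto C. Now: state=C, head=4, tape[-5..5]=01001100100 (head:          ^)
After 18 step(s): state = C (not H) -> not halted within 18 -> no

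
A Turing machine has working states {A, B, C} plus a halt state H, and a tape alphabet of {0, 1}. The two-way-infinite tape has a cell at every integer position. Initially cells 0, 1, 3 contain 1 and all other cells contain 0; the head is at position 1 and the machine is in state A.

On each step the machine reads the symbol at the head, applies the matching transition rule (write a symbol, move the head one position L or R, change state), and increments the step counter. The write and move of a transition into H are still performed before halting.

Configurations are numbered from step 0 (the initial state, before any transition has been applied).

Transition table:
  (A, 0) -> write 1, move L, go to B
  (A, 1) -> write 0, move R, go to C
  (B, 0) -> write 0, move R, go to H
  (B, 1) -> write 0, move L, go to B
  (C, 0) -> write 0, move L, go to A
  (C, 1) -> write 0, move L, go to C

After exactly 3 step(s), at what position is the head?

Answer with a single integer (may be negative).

Answer: 0

Derivation:
Step 1: in state A at pos 1, read 1 -> (A,1)->write 0,move R,goto C. Now: state=C, head=2, tape[-1..4]=010010 (head:    ^)
Step 2: in state C at pos 2, read 0 -> (C,0)->write 0,move L,goto A. Now: state=A, head=1, tape[-1..4]=010010 (head:   ^)
Step 3: in state A at pos 1, read 0 -> (A,0)->write 1,move L,goto B. Now: state=B, head=0, tape[-1..4]=011010 (head:  ^)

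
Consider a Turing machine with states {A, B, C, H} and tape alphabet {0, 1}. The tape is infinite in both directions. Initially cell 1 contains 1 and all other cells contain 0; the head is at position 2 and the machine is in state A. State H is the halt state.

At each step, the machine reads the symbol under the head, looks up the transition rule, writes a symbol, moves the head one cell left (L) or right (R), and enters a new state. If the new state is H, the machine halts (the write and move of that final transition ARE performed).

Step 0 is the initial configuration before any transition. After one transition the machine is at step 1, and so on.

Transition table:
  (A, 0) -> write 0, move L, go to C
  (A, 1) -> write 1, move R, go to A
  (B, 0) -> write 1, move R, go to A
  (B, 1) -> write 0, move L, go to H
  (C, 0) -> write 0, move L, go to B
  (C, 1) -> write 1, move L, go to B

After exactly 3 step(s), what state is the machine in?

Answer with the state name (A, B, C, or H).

Step 1: in state A at pos 2, read 0 -> (A,0)->write 0,move L,goto C. Now: state=C, head=1, tape[0..3]=0100 (head:  ^)
Step 2: in state C at pos 1, read 1 -> (C,1)->write 1,move L,goto B. Now: state=B, head=0, tape[-1..3]=00100 (head:  ^)
Step 3: in state B at pos 0, read 0 -> (B,0)->write 1,move R,goto A. Now: state=A, head=1, tape[-1..3]=01100 (head:   ^)

Answer: A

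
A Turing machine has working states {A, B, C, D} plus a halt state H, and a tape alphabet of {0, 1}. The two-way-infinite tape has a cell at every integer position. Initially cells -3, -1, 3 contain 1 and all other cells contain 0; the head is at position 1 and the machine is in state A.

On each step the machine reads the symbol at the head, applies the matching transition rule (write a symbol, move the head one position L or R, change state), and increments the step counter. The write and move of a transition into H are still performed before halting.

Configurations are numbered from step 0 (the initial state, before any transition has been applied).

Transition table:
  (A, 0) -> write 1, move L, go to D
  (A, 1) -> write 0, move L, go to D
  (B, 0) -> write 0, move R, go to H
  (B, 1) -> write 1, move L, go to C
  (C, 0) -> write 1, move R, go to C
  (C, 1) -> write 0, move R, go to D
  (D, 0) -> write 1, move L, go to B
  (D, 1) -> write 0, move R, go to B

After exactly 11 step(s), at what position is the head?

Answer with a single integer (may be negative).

Answer: 2

Derivation:
Step 1: in state A at pos 1, read 0 -> (A,0)->write 1,move L,goto D. Now: state=D, head=0, tape[-4..4]=010101010 (head:     ^)
Step 2: in state D at pos 0, read 0 -> (D,0)->write 1,move L,goto B. Now: state=B, head=-1, tape[-4..4]=010111010 (head:    ^)
Step 3: in state B at pos -1, read 1 -> (B,1)->write 1,move L,goto C. Now: state=C, head=-2, tape[-4..4]=010111010 (head:   ^)
Step 4: in state C at pos -2, read 0 -> (C,0)->write 1,move R,goto C. Now: state=C, head=-1, tape[-4..4]=011111010 (head:    ^)
Step 5: in state C at pos -1, read 1 -> (C,1)->write 0,move R,goto D. Now: state=D, head=0, tape[-4..4]=011011010 (head:     ^)
Step 6: in state D at pos 0, read 1 -> (D,1)->write 0,move R,goto B. Now: state=B, head=1, tape[-4..4]=011001010 (head:      ^)
Step 7: in state B at pos 1, read 1 -> (B,1)->write 1,move L,goto C. Now: state=C, head=0, tape[-4..4]=011001010 (head:     ^)
Step 8: in state C at pos 0, read 0 -> (C,0)->write 1,move R,goto C. Now: state=C, head=1, tape[-4..4]=011011010 (head:      ^)
Step 9: in state C at pos 1, read 1 -> (C,1)->write 0,move R,goto D. Now: state=D, head=2, tape[-4..4]=011010010 (head:       ^)
Step 10: in state D at pos 2, read 0 -> (D,0)->write 1,move L,goto B. Now: state=B, head=1, tape[-4..4]=011010110 (head:      ^)
Step 11: in state B at pos 1, read 0 -> (B,0)->write 0,move R,goto H. Now: state=H, head=2, tape[-4..4]=011010110 (head:       ^)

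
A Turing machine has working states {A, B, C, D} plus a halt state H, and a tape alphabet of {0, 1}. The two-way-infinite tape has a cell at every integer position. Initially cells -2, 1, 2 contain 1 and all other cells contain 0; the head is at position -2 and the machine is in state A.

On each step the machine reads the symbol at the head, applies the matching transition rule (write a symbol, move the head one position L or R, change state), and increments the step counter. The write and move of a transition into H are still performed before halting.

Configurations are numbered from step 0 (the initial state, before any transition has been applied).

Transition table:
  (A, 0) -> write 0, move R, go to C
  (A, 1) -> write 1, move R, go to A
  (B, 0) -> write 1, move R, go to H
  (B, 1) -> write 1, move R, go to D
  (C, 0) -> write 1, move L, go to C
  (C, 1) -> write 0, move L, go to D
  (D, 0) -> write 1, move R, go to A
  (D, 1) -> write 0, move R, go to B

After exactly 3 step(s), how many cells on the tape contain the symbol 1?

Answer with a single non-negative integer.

Answer: 4

Derivation:
Step 1: in state A at pos -2, read 1 -> (A,1)->write 1,move R,goto A. Now: state=A, head=-1, tape[-3..3]=0100110 (head:   ^)
Step 2: in state A at pos -1, read 0 -> (A,0)->write 0,move R,goto C. Now: state=C, head=0, tape[-3..3]=0100110 (head:    ^)
Step 3: in state C at pos 0, read 0 -> (C,0)->write 1,move L,goto C. Now: state=C, head=-1, tape[-3..3]=0101110 (head:   ^)
Cells containing 1 after step 3: {-2, 0, 1, 2} -> 4 cell(s)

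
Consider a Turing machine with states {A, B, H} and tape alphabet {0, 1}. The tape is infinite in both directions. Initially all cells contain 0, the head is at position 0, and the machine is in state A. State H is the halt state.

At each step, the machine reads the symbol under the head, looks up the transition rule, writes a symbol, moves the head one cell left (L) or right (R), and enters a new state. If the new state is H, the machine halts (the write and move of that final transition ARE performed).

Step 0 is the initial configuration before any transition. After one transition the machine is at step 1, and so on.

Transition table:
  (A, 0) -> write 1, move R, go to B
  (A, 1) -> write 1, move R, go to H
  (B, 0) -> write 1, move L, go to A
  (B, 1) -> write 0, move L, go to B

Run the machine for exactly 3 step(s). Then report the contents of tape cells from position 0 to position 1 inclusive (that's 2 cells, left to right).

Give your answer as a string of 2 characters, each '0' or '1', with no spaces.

Answer: 11

Derivation:
Step 1: in state A at pos 0, read 0 -> (A,0)->write 1,move R,goto B. Now: state=B, head=1, tape[-1..2]=0100 (head:   ^)
Step 2: in state B at pos 1, read 0 -> (B,0)->write 1,move L,goto A. Now: state=A, head=0, tape[-1..2]=0110 (head:  ^)
Step 3: in state A at pos 0, read 1 -> (A,1)->write 1,move R,goto H. Now: state=H, head=1, tape[-1..2]=0110 (head:   ^)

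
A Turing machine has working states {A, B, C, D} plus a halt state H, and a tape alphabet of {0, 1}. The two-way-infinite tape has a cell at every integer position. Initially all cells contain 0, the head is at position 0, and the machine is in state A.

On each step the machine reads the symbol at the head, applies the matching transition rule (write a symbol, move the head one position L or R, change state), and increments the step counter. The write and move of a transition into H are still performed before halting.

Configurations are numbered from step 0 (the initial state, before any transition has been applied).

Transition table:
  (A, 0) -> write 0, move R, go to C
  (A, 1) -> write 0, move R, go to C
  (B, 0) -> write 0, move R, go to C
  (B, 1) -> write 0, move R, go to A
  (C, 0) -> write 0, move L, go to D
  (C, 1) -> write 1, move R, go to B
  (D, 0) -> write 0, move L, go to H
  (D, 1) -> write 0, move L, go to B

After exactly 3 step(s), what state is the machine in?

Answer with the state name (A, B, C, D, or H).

Step 1: in state A at pos 0, read 0 -> (A,0)->write 0,move R,goto C. Now: state=C, head=1, tape[-1..2]=0000 (head:   ^)
Step 2: in state C at pos 1, read 0 -> (C,0)->write 0,move L,goto D. Now: state=D, head=0, tape[-1..2]=0000 (head:  ^)
Step 3: in state D at pos 0, read 0 -> (D,0)->write 0,move L,goto H. Now: state=H, head=-1, tape[-2..2]=00000 (head:  ^)

Answer: H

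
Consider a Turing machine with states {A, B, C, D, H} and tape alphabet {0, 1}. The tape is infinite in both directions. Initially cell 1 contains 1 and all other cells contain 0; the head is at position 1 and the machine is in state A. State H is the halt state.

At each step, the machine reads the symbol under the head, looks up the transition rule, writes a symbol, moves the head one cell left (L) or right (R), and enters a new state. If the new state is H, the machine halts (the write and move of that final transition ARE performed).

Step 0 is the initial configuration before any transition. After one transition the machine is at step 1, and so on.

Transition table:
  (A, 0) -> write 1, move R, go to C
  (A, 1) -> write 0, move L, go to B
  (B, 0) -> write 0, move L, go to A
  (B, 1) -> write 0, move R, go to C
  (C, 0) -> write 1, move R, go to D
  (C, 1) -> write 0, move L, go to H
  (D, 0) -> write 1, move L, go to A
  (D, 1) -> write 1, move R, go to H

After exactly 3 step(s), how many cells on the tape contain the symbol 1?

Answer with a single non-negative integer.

Answer: 1

Derivation:
Step 1: in state A at pos 1, read 1 -> (A,1)->write 0,move L,goto B. Now: state=B, head=0, tape[-1..2]=0000 (head:  ^)
Step 2: in state B at pos 0, read 0 -> (B,0)->write 0,move L,goto A. Now: state=A, head=-1, tape[-2..2]=00000 (head:  ^)
Step 3: in state A at pos -1, read 0 -> (A,0)->write 1,move R,goto C. Now: state=C, head=0, tape[-2..2]=01000 (head:   ^)
Cells containing 1 after step 3: {-1} -> 1 cell(s)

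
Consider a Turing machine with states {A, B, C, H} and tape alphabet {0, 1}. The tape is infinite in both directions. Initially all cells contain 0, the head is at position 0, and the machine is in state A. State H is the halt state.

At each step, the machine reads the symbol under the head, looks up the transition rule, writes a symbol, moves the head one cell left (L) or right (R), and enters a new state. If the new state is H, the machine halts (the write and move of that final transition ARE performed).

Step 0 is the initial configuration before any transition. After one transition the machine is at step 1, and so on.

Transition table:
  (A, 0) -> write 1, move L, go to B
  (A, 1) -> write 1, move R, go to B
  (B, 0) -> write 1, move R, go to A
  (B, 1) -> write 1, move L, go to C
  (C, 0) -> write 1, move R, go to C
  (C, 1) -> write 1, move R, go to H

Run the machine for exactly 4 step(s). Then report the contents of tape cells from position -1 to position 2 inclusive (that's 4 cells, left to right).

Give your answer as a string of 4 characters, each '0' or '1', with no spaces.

Step 1: in state A at pos 0, read 0 -> (A,0)->write 1,move L,goto B. Now: state=B, head=-1, tape[-2..1]=0010 (head:  ^)
Step 2: in state B at pos -1, read 0 -> (B,0)->write 1,move R,goto A. Now: state=A, head=0, tape[-2..1]=0110 (head:   ^)
Step 3: in state A at pos 0, read 1 -> (A,1)->write 1,move R,goto B. Now: state=B, head=1, tape[-2..2]=01100 (head:    ^)
Step 4: in state B at pos 1, read 0 -> (B,0)->write 1,move R,goto A. Now: state=A, head=2, tape[-2..3]=011100 (head:     ^)

Answer: 1110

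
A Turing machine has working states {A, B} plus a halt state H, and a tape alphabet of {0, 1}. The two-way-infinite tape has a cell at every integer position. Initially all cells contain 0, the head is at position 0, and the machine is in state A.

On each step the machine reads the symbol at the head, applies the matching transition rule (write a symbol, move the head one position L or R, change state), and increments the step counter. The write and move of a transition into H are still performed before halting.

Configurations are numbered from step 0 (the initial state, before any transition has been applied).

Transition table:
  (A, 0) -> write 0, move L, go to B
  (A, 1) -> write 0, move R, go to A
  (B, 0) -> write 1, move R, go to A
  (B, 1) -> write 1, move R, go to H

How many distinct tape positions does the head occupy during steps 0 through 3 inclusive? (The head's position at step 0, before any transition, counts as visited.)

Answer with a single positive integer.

Step 1: in state A at pos 0, read 0 -> (A,0)->write 0,move L,goto B. Now: state=B, head=-1, tape[-2..1]=0000 (head:  ^)
Step 2: in state B at pos -1, read 0 -> (B,0)->write 1,move R,goto A. Now: state=A, head=0, tape[-2..1]=0100 (head:   ^)
Step 3: in state A at pos 0, read 0 -> (A,0)->write 0,move L,goto B. Now: state=B, head=-1, tape[-2..1]=0100 (head:  ^)
Head positions at steps 0..3: starting at 0, distinct positions visited = {-1, 0} -> 2 position(s)

Answer: 2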